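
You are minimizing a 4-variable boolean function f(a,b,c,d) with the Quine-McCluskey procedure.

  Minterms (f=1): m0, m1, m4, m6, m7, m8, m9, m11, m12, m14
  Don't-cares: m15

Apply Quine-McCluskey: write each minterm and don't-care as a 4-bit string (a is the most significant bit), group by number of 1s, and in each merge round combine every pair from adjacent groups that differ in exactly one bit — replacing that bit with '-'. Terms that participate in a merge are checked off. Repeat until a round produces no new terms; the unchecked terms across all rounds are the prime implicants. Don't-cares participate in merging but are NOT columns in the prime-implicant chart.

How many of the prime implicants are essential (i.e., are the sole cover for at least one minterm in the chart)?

2

Round 0: 0000✓ 0001✓ 0100✓ 0110✓ 0111✓ 1000✓ 1001✓ 1011✓ 1100✓ 1110✓ 1111✓
Round 1: -000✓ -001✓ -100✓ -110✓ -111✓ 0-00✓ 000-✓ 01-0✓ 011-✓ 1-00✓ 1-11 10-1 100-✓ 11-0✓ 111-✓
Round 2: --00 -00- -1-0 -11-
PIs = {--00, -00-, -1-0, -11-, 1-11, 10-1}
Coverage chart:
  m0: --00,-00-
  m1: -00- ←essential
  m4: --00,-1-0
  m6: -1-0,-11-
  m7: -11- ←essential
  m8: --00,-00-
  m9: -00-,10-1
  m11: 1-11,10-1
  m12: --00,-1-0
  m14: -1-0,-11-
Essential: -00-, -11-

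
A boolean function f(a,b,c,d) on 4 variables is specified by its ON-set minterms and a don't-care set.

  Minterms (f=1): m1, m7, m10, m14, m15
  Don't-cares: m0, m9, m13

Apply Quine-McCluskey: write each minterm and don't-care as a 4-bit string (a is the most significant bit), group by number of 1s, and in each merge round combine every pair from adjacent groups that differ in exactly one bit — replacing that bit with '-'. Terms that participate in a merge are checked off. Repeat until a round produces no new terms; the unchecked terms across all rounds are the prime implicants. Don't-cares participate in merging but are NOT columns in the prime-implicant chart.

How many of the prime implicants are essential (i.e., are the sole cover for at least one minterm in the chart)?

size-2^0 implicants → 0000(✓)  0001(✓)  0111(✓)  1001(✓)  1010(✓)  1101(✓)  1110(✓)  1111(✓)
size-2^1 implicants → -001  -111  000-  1-01  1-10  11-1  111-
Unchecked terms (primes): -001, -111, 000-, 1-01, 1-10, 11-1, 111-
Minterm coverage:
  m1 ⊆ -001,000-
  m7 ⊆ -111 [E]
  m10 ⊆ 1-10 [E]
  m14 ⊆ 1-10,111-
  m15 ⊆ -111,11-1,111-
E = {-111, 1-10}

2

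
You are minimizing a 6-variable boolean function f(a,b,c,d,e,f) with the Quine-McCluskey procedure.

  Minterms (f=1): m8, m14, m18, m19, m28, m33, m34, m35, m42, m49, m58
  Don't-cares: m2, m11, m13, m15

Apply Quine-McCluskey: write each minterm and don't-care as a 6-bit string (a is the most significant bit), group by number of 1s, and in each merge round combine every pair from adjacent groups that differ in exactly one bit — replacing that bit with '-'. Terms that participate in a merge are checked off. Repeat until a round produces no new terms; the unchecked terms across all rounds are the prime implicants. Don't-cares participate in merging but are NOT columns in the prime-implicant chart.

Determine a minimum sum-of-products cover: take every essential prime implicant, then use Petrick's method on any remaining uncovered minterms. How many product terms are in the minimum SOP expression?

7

Round 0: 000010✓ 001000 001011✓ 001101✓ 001110✓ 001111✓ 010010✓ 010011✓ 011100 100001✓ 100010✓ 100011✓ 101010✓ 110001✓ 111010✓
Round 1: -00010 0-0010 001-11 0011-1 00111- 01001- 1-0001 1-1010 10-010 1000-1 10001-
PIs = {-00010, 0-0010, 001-11, 001000, 0011-1, 00111-, 01001-, 011100, 1-0001, 1-1010, 10-010, 1000-1, 10001-}
Coverage chart:
  m8: 001000 ←essential
  m14: 00111- ←essential
  m18: 0-0010,01001-
  m19: 01001- ←essential
  m28: 011100 ←essential
  m33: 1-0001,1000-1
  m34: -00010,10-010,10001-
  m35: 1000-1,10001-
  m42: 1-1010,10-010
  m49: 1-0001 ←essential
  m58: 1-1010 ←essential
Essential: 001000, 00111-, 01001-, 011100, 1-0001, 1-1010
Petrick residual → 10001-
Min cover (7 terms): a'b'cd'e'f' + a'b'cde + a'bc'd'e + a'bcde'f' + ac'd'e'f + acd'ef' + ab'c'd'e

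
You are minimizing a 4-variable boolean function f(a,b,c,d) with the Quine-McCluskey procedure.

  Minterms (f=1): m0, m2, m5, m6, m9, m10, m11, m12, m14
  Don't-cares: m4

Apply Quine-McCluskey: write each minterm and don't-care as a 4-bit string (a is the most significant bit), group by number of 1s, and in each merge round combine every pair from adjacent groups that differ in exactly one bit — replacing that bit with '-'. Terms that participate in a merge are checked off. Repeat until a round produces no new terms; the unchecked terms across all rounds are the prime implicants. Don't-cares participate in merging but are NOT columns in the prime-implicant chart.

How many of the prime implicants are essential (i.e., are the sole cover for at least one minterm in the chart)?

4

Round 0: 0000✓ 0010✓ 0100✓ 0101✓ 0110✓ 1001✓ 1010✓ 1011✓ 1100✓ 1110✓
Round 1: -010✓ -100✓ -110✓ 0-00✓ 0-10✓ 00-0✓ 01-0✓ 010- 1-10✓ 10-1 101- 11-0✓
Round 2: --10 -1-0 0--0
PIs = {--10, -1-0, 0--0, 010-, 10-1, 101-}
Coverage chart:
  m0: 0--0 ←essential
  m2: --10,0--0
  m5: 010- ←essential
  m6: --10,-1-0,0--0
  m9: 10-1 ←essential
  m10: --10,101-
  m11: 10-1,101-
  m12: -1-0 ←essential
  m14: --10,-1-0
Essential: -1-0, 0--0, 010-, 10-1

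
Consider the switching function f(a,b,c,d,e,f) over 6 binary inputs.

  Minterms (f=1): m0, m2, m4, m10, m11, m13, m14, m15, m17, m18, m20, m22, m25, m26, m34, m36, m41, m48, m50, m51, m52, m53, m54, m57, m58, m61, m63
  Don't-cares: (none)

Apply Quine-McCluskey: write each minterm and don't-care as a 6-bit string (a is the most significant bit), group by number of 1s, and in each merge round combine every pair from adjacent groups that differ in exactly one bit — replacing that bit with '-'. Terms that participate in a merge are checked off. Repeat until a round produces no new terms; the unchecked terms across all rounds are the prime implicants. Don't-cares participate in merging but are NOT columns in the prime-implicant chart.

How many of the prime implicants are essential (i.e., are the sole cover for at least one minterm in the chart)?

size-2^0 implicants → 000000(✓)  000010(✓)  000100(✓)  001010(✓)  001011(✓)  001101(✓)  001110(✓)  001111(✓)  010001(✓)  010010(✓)  010100(✓)  010110(✓)  011001(✓)  011010(✓)  100010(✓)  100100(✓)  101001(✓)  110000(✓)  110010(✓)  110011(✓)  110100(✓)  110101(✓)  110110(✓)  111001(✓)  111010(✓)  111101(✓)  111111(✓)
size-2^1 implicants → -00010(✓)  -00100(✓)  -10010(✓)  -10100(✓)  -10110(✓)  -11001  -11010(✓)  0-0010(✓)  0-0100(✓)  0-1010(✓)  00-010(✓)  000-00  0000-0  001-10(✓)  001-11(✓)  00101-(✓)  0011-1  00111-(✓)  01-001  01-010(✓)  010-10(✓)  0101-0(✓)  1-0010(✓)  1-0100(✓)  1-1001  11-010(✓)  11-101  110-00(✓)  110-10(✓)  1100-0(✓)  11001-  1101-0(✓)  11010-  111-01  1111-1
size-2^2 implicants → --0010  --0100  -1-010  -10-10  -101-0  0--010  001-1-  110--0
Unchecked terms (primes): --0010, --0100, -1-010, -10-10, -101-0, -11001, 0--010, 000-00, 0000-0, 001-1-, 0011-1, 01-001, 1-1001, 11-101, 110--0, 11001-, 11010-, 111-01, 1111-1
Minterm coverage:
  m0 ⊆ 000-00,0000-0
  m2 ⊆ --0010,0--010,0000-0
  m4 ⊆ --0100,000-00
  m10 ⊆ 0--010,001-1-
  m11 ⊆ 001-1- [E]
  m13 ⊆ 0011-1 [E]
  m14 ⊆ 001-1- [E]
  m15 ⊆ 001-1-,0011-1
  m17 ⊆ 01-001 [E]
  m18 ⊆ --0010,-1-010,-10-10,0--010
  m20 ⊆ --0100,-101-0
  m22 ⊆ -10-10,-101-0
  m25 ⊆ -11001,01-001
  m26 ⊆ -1-010,0--010
  m34 ⊆ --0010 [E]
  m36 ⊆ --0100 [E]
  m41 ⊆ 1-1001 [E]
  m48 ⊆ 110--0 [E]
  m50 ⊆ --0010,-1-010,-10-10,110--0,11001-
  m51 ⊆ 11001- [E]
  m52 ⊆ --0100,-101-0,110--0,11010-
  m53 ⊆ 11-101,11010-
  m54 ⊆ -10-10,-101-0,110--0
  m57 ⊆ -11001,1-1001,111-01
  m58 ⊆ -1-010 [E]
  m61 ⊆ 11-101,111-01,1111-1
  m63 ⊆ 1111-1 [E]
E = {--0010, --0100, -1-010, 001-1-, 0011-1, 01-001, 1-1001, 110--0, 11001-, 1111-1}

10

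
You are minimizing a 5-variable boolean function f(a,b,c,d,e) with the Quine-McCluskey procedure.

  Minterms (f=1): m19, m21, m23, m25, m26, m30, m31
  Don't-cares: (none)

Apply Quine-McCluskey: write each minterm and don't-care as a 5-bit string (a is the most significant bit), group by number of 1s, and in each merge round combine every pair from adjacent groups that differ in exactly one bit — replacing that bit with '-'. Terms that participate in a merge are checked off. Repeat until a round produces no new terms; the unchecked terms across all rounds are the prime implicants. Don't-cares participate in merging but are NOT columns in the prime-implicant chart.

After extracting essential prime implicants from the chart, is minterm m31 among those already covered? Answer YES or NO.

NO

size-2^0 implicants → 10011(✓)  10101(✓)  10111(✓)  11001  11010(✓)  11110(✓)  11111(✓)
size-2^1 implicants → 1-111  10-11  101-1  11-10  1111-
Unchecked terms (primes): 1-111, 10-11, 101-1, 11-10, 11001, 1111-
Minterm coverage:
  m19 ⊆ 10-11 [E]
  m21 ⊆ 101-1 [E]
  m23 ⊆ 1-111,10-11,101-1
  m25 ⊆ 11001 [E]
  m26 ⊆ 11-10 [E]
  m30 ⊆ 11-10,1111-
  m31 ⊆ 1-111,1111-
E = {10-11, 101-1, 11-10, 11001}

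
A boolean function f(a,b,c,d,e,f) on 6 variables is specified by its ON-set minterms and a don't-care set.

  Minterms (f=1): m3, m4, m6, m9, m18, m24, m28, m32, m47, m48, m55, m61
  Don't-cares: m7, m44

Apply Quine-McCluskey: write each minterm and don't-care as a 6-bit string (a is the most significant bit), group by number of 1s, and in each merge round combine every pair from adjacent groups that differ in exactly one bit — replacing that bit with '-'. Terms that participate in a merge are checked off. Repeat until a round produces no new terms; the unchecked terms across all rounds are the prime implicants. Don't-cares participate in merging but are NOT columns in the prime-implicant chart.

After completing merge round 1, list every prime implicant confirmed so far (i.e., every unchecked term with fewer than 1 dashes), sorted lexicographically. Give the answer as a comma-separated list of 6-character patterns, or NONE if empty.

size-2^0 implicants → 000011(✓)  000100(✓)  000110(✓)  000111(✓)  001001  010010  011000(✓)  011100(✓)  100000(✓)  101100  101111  110000(✓)  110111  111101
size-2^1 implicants → 000-11  0001-0  00011-  011-00  1-0000
Unchecked terms (primes): 000-11, 0001-0, 00011-, 001001, 010010, 011-00, 1-0000, 101100, 101111, 110111, 111101

001001, 010010, 101100, 101111, 110111, 111101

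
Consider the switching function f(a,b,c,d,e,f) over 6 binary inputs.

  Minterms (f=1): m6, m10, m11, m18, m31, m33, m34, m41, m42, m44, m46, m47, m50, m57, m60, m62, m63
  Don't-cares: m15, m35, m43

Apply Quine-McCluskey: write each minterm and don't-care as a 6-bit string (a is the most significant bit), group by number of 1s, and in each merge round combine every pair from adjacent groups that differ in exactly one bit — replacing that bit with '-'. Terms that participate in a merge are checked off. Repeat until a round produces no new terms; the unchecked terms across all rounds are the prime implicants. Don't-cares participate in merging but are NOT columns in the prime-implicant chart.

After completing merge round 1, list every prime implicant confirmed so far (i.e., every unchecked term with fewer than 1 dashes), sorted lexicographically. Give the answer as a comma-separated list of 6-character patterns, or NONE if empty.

000110

Round 0: 000110 001010✓ 001011✓ 001111✓ 010010✓ 011111✓ 100001✓ 100010✓ 100011✓ 101001✓ 101010✓ 101011✓ 101100✓ 101110✓ 101111✓ 110010✓ 111001✓ 111100✓ 111110✓ 111111✓
Round 1: -01010✓ -01011✓ -01111✓ -10010 -11111✓ 0-1111✓ 001-11✓ 00101-✓ 1-0010 1-1001 1-1100✓ 1-1110✓ 1-1111✓ 10-001✓ 10-010✓ 10-011✓ 1000-1✓ 10001-✓ 101-10✓ 101-11✓ 1010-1✓ 10101-✓ 1011-0✓ 10111-✓ 1111-0✓ 11111-✓
Round 2: --1111 -01-11 -0101- 1-11-0 1-111- 10-0-1 10-01- 101-1-
PIs = {--1111, -01-11, -0101-, -10010, 000110, 1-0010, 1-1001, 1-11-0, 1-111-, 10-0-1, 10-01-, 101-1-}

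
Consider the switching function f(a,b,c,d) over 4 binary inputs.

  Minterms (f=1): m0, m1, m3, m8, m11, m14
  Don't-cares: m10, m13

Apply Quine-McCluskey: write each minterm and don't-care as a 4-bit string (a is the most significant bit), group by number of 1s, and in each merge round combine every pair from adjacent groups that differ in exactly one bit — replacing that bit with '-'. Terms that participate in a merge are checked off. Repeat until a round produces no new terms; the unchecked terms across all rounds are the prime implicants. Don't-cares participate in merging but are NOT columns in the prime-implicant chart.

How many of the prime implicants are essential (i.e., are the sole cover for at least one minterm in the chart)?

1

size-2^0 implicants → 0000(✓)  0001(✓)  0011(✓)  1000(✓)  1010(✓)  1011(✓)  1101  1110(✓)
size-2^1 implicants → -000  -011  00-1  000-  1-10  10-0  101-
Unchecked terms (primes): -000, -011, 00-1, 000-, 1-10, 10-0, 101-, 1101
Minterm coverage:
  m0 ⊆ -000,000-
  m1 ⊆ 00-1,000-
  m3 ⊆ -011,00-1
  m8 ⊆ -000,10-0
  m11 ⊆ -011,101-
  m14 ⊆ 1-10 [E]
E = {1-10}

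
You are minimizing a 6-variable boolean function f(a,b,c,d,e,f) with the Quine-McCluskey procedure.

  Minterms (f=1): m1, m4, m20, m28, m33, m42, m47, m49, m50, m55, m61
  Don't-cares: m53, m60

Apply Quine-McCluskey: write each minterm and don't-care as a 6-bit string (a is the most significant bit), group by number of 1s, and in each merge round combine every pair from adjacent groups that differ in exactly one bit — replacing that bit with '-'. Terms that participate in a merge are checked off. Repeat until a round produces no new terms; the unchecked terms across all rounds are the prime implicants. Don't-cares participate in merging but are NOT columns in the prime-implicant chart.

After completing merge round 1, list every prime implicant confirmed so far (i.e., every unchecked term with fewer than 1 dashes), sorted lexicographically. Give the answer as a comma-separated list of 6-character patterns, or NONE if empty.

101010, 101111, 110010

size-2^0 implicants → 000001(✓)  000100(✓)  010100(✓)  011100(✓)  100001(✓)  101010  101111  110001(✓)  110010  110101(✓)  110111(✓)  111100(✓)  111101(✓)
size-2^1 implicants → -00001  -11100  0-0100  01-100  1-0001  11-101  110-01  1101-1  11110-
Unchecked terms (primes): -00001, -11100, 0-0100, 01-100, 1-0001, 101010, 101111, 11-101, 110-01, 110010, 1101-1, 11110-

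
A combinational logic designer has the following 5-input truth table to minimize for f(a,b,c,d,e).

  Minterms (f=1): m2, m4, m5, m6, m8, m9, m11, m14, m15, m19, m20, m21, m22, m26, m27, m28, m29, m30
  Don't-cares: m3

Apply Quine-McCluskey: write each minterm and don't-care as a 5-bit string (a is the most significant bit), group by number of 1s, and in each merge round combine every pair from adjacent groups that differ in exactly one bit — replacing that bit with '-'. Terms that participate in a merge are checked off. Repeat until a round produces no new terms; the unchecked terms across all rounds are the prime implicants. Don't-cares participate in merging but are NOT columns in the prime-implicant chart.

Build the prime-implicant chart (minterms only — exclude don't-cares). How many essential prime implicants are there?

size-2^0 implicants → 00010(✓)  00011(✓)  00100(✓)  00101(✓)  00110(✓)  01000(✓)  01001(✓)  01011(✓)  01110(✓)  01111(✓)  10011(✓)  10100(✓)  10101(✓)  10110(✓)  11010(✓)  11011(✓)  11100(✓)  11101(✓)  11110(✓)
size-2^1 implicants → -0011(✓)  -0100(✓)  -0101(✓)  -0110(✓)  -1011(✓)  -1110(✓)  0-011(✓)  0-110(✓)  00-10  0001-  001-0(✓)  0010-(✓)  01-11  010-1  0100-  0111-  1-011(✓)  1-100(✓)  1-101(✓)  1-110(✓)  101-0(✓)  1010-(✓)  11-10  1101-  111-0(✓)  1110-(✓)
size-2^2 implicants → --011  --110  -01-0  -010-  1-1-0  1-10-
Unchecked terms (primes): --011, --110, -01-0, -010-, 00-10, 0001-, 01-11, 010-1, 0100-, 0111-, 1-1-0, 1-10-, 11-10, 1101-
Minterm coverage:
  m2 ⊆ 00-10,0001-
  m4 ⊆ -01-0,-010-
  m5 ⊆ -010- [E]
  m6 ⊆ --110,-01-0,00-10
  m8 ⊆ 0100- [E]
  m9 ⊆ 010-1,0100-
  m11 ⊆ --011,01-11,010-1
  m14 ⊆ --110,0111-
  m15 ⊆ 01-11,0111-
  m19 ⊆ --011 [E]
  m20 ⊆ -01-0,-010-,1-1-0,1-10-
  m21 ⊆ -010-,1-10-
  m22 ⊆ --110,-01-0,1-1-0
  m26 ⊆ 11-10,1101-
  m27 ⊆ --011,1101-
  m28 ⊆ 1-1-0,1-10-
  m29 ⊆ 1-10- [E]
  m30 ⊆ --110,1-1-0,11-10
E = {--011, -010-, 0100-, 1-10-}

4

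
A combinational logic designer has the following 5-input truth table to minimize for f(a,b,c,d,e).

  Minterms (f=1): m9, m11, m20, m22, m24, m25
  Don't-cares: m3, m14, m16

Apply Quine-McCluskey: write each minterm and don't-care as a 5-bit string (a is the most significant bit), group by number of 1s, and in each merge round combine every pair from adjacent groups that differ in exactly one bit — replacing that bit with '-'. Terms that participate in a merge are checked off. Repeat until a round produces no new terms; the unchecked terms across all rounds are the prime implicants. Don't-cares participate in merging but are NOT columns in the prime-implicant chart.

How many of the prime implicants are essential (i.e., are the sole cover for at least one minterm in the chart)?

1

[col 0] 00011*, 01001*, 01011*, 01110, 10000*, 10100*, 10110*, 11000*, 11001*
[col 1] -1001, 0-011, 010-1, 1-000, 10-00, 101-0, 1100-
Prime implicants: -1001, 0-011, 010-1, 01110, 1-000, 10-00, 101-0, 1100-
PI chart (minterm → PIs covering it):
  9 | -1001,010-1
  11 | 0-011,010-1
  20 | 10-00,101-0
  22 | 101-0  (sole → essential)
  24 | 1-000,1100-
  25 | -1001,1100-
Essential prime implicants: 101-0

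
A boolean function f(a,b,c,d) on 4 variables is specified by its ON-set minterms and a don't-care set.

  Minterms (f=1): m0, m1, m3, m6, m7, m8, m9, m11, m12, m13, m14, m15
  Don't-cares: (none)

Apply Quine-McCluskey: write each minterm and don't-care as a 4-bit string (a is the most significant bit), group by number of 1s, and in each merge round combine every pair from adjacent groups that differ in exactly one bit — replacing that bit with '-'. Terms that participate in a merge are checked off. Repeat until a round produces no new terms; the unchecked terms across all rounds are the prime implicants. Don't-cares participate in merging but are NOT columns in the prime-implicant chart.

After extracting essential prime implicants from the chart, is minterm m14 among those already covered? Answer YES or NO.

YES

size-2^0 implicants → 0000(✓)  0001(✓)  0011(✓)  0110(✓)  0111(✓)  1000(✓)  1001(✓)  1011(✓)  1100(✓)  1101(✓)  1110(✓)  1111(✓)
size-2^1 implicants → -000(✓)  -001(✓)  -011(✓)  -110(✓)  -111(✓)  0-11(✓)  00-1(✓)  000-(✓)  011-(✓)  1-00(✓)  1-01(✓)  1-11(✓)  10-1(✓)  100-(✓)  11-0(✓)  11-1(✓)  110-(✓)  111-(✓)
size-2^2 implicants → --11  -0-1  -00-  -11-  1--1  1-0-  11--
Unchecked terms (primes): --11, -0-1, -00-, -11-, 1--1, 1-0-, 11--
Minterm coverage:
  m0 ⊆ -00- [E]
  m1 ⊆ -0-1,-00-
  m3 ⊆ --11,-0-1
  m6 ⊆ -11- [E]
  m7 ⊆ --11,-11-
  m8 ⊆ -00-,1-0-
  m9 ⊆ -0-1,-00-,1--1,1-0-
  m11 ⊆ --11,-0-1,1--1
  m12 ⊆ 1-0-,11--
  m13 ⊆ 1--1,1-0-,11--
  m14 ⊆ -11-,11--
  m15 ⊆ --11,-11-,1--1,11--
E = {-00-, -11-}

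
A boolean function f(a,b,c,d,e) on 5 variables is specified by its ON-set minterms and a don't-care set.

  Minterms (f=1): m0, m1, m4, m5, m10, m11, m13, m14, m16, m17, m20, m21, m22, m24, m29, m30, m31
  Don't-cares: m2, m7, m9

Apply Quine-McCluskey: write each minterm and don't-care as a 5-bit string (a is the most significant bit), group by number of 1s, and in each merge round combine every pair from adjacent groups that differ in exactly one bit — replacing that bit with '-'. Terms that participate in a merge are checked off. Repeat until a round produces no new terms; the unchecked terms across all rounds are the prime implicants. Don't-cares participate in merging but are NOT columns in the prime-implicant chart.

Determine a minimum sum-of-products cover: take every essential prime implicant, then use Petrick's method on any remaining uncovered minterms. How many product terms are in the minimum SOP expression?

7

[col 0] 00000*, 00001*, 00010*, 00100*, 00101*, 00111*, 01001*, 01010*, 01011*, 01101*, 01110*, 10000*, 10001*, 10100*, 10101*, 10110*, 11000*, 11101*, 11110*, 11111*
[col 1] -0000*, -0001*, -0100*, -0101*, -1101*, -1110, 0-001*, 0-010, 0-101*, 00-00*, 00-01*, 000-0, 0000-*, 001-1, 0010-*, 01-01*, 01-10, 010-1, 0101-, 1-000, 1-101*, 1-110, 10-00*, 10-01*, 1000-*, 101-0, 1010-*, 111-1, 1111-
[col 2] --101, -0-00*, -0-01*, -000-*, -010-*, 0--01, 00-0-*, 10-0-*
[col 3] -0-0-
Prime implicants: --101, -0-0-, -1110, 0--01, 0-010, 000-0, 001-1, 01-10, 010-1, 0101-, 1-000, 1-110, 101-0, 111-1, 1111-
PI chart (minterm → PIs covering it):
  0 | -0-0-,000-0
  1 | -0-0-,0--01
  4 | -0-0-  (sole → essential)
  5 | --101,-0-0-,0--01,001-1
  10 | 0-010,01-10,0101-
  11 | 010-1,0101-
  13 | --101,0--01
  14 | -1110,01-10
  16 | -0-0-,1-000
  17 | -0-0-  (sole → essential)
  20 | -0-0-,101-0
  21 | --101,-0-0-
  22 | 1-110,101-0
  24 | 1-000  (sole → essential)
  29 | --101,111-1
  30 | -1110,1-110,1111-
  31 | 111-1,1111-
Essential prime implicants: -0-0-, 1-000
Petrick residual → --101, -1110, 0101-, 1-110, 111-1
Minimum SOP uses 7 PIs: cd'e + b'd' + bcde' + a'bc'd + ac'd'e' + acde' + abce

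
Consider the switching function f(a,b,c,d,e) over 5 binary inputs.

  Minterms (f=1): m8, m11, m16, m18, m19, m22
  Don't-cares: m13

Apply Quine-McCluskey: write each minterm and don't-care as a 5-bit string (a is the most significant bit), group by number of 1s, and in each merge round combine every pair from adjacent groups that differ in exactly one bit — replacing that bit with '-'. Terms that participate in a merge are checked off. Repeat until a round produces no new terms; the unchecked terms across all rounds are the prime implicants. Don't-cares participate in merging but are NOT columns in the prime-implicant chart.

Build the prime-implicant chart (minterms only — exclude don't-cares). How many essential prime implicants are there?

Round 0: 01000 01011 01101 10000✓ 10010✓ 10011✓ 10110✓
Round 1: 10-10 100-0 1001-
PIs = {01000, 01011, 01101, 10-10, 100-0, 1001-}
Coverage chart:
  m8: 01000 ←essential
  m11: 01011 ←essential
  m16: 100-0 ←essential
  m18: 10-10,100-0,1001-
  m19: 1001- ←essential
  m22: 10-10 ←essential
Essential: 01000, 01011, 10-10, 100-0, 1001-

5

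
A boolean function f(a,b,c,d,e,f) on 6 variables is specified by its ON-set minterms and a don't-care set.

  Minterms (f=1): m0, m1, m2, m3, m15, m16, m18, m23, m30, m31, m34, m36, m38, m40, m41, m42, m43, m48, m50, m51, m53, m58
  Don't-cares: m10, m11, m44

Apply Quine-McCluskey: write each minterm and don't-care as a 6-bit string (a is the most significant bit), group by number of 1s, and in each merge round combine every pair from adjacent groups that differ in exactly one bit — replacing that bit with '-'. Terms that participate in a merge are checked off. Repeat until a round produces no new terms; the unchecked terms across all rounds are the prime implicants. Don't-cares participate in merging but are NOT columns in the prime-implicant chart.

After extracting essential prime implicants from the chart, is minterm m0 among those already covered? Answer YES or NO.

[col 0] 000000*, 000001*, 000010*, 000011*, 001010*, 001011*, 001111*, 010000*, 010010*, 010111*, 011110*, 011111*, 100010*, 100100*, 100110*, 101000*, 101001*, 101010*, 101011*, 101100*, 110000*, 110010*, 110011*, 110101, 111010*
[col 1] -00010*, -01010*, -01011*, -10000*, -10010*, 0-0000*, 0-0010*, 0-1111, 00-010*, 00-011*, 0000-0*, 0000-1*, 00000-*, 00001-*, 001-11, 00101-*, 01-111, 0100-0*, 01111-, 1-0010*, 1-1010*, 10-010*, 10-100, 100-10, 1001-0, 101-00, 1010-0*, 1010-1*, 10100-*, 10101-*, 11-010*, 1100-0*, 11001-
[col 2] --0010, -0-010, -0101-, -100-0, 0-00-0, 00-01-, 0000--, 1--010, 1010--
Prime implicants: --0010, -0-010, -0101-, -100-0, 0-00-0, 0-1111, 00-01-, 0000--, 001-11, 01-111, 01111-, 1--010, 10-100, 100-10, 1001-0, 101-00, 1010--, 11001-, 110101
PI chart (minterm → PIs covering it):
  0 | 0-00-0,0000--
  1 | 0000--  (sole → essential)
  2 | --0010,-0-010,0-00-0,00-01-,0000--
  3 | 00-01-,0000--
  15 | 0-1111,001-11
  16 | -100-0,0-00-0
  18 | --0010,-100-0,0-00-0
  23 | 01-111  (sole → essential)
  30 | 01111-  (sole → essential)
  31 | 0-1111,01-111,01111-
  34 | --0010,-0-010,1--010,100-10
  36 | 10-100,1001-0
  38 | 100-10,1001-0
  40 | 101-00,1010--
  41 | 1010--  (sole → essential)
  42 | -0-010,-0101-,1--010,1010--
  43 | -0101-,1010--
  48 | -100-0  (sole → essential)
  50 | --0010,-100-0,1--010,11001-
  51 | 11001-  (sole → essential)
  53 | 110101  (sole → essential)
  58 | 1--010  (sole → essential)
Essential prime implicants: -100-0, 0000--, 01-111, 01111-, 1--010, 1010--, 11001-, 110101

YES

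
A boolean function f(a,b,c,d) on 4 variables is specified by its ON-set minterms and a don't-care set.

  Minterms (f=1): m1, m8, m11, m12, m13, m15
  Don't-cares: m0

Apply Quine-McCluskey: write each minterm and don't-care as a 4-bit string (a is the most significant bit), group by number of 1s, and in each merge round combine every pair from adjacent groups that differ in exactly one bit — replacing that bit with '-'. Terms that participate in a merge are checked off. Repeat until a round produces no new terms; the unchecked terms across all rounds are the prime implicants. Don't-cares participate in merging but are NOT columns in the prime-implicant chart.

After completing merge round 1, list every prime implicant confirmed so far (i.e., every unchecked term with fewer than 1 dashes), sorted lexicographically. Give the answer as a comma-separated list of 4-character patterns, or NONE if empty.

size-2^0 implicants → 0000(✓)  0001(✓)  1000(✓)  1011(✓)  1100(✓)  1101(✓)  1111(✓)
size-2^1 implicants → -000  000-  1-00  1-11  11-1  110-
Unchecked terms (primes): -000, 000-, 1-00, 1-11, 11-1, 110-

NONE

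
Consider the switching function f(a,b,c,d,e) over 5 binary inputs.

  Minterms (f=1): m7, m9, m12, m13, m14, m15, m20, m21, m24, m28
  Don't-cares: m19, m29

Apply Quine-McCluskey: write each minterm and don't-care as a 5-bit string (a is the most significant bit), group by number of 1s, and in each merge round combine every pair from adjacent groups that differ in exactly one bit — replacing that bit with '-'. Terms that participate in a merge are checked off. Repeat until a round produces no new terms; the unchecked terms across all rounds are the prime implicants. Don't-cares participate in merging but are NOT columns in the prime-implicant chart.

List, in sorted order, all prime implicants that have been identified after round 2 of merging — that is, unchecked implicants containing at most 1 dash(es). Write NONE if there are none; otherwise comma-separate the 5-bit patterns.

0-111, 01-01, 10011, 11-00

size-2^0 implicants → 00111(✓)  01001(✓)  01100(✓)  01101(✓)  01110(✓)  01111(✓)  10011  10100(✓)  10101(✓)  11000(✓)  11100(✓)  11101(✓)
size-2^1 implicants → -1100(✓)  -1101(✓)  0-111  01-01  011-0(✓)  011-1(✓)  0110-(✓)  0111-(✓)  1-100(✓)  1-101(✓)  1010-(✓)  11-00  1110-(✓)
size-2^2 implicants → -110-  011--  1-10-
Unchecked terms (primes): -110-, 0-111, 01-01, 011--, 1-10-, 10011, 11-00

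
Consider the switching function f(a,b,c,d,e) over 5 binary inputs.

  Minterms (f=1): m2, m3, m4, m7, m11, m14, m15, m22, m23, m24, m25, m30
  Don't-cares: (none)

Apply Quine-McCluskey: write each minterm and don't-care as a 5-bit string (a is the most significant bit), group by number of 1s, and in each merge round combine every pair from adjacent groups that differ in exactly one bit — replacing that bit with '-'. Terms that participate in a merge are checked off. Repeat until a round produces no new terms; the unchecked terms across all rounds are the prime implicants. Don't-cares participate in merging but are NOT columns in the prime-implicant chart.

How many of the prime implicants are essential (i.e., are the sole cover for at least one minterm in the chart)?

[col 0] 00010*, 00011*, 00100, 00111*, 01011*, 01110*, 01111*, 10110*, 10111*, 11000*, 11001*, 11110*
[col 1] -0111, -1110, 0-011*, 0-111*, 00-11*, 0001-, 01-11*, 0111-, 1-110, 1011-, 1100-
[col 2] 0--11
Prime implicants: -0111, -1110, 0--11, 0001-, 00100, 0111-, 1-110, 1011-, 1100-
PI chart (minterm → PIs covering it):
  2 | 0001-  (sole → essential)
  3 | 0--11,0001-
  4 | 00100  (sole → essential)
  7 | -0111,0--11
  11 | 0--11  (sole → essential)
  14 | -1110,0111-
  15 | 0--11,0111-
  22 | 1-110,1011-
  23 | -0111,1011-
  24 | 1100-  (sole → essential)
  25 | 1100-  (sole → essential)
  30 | -1110,1-110
Essential prime implicants: 0--11, 0001-, 00100, 1100-

4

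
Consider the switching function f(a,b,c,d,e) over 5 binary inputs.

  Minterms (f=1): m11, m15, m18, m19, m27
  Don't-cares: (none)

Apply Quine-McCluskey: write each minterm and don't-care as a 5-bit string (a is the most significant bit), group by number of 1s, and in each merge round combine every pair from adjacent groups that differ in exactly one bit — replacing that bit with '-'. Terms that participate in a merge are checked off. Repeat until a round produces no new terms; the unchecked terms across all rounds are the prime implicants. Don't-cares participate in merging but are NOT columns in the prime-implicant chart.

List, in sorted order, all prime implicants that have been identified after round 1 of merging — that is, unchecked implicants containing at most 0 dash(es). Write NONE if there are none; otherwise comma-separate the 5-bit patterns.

NONE

Round 0: 01011✓ 01111✓ 10010✓ 10011✓ 11011✓
Round 1: -1011 01-11 1-011 1001-
PIs = {-1011, 01-11, 1-011, 1001-}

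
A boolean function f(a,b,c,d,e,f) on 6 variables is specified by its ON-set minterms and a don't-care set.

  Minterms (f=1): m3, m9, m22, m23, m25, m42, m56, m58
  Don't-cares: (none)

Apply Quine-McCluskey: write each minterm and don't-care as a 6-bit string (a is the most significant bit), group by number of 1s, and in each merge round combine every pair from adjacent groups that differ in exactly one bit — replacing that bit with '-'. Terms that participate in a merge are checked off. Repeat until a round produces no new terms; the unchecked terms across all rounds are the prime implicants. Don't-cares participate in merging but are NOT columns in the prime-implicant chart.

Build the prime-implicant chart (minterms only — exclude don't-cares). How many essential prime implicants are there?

5

[col 0] 000011, 001001*, 010110*, 010111*, 011001*, 101010*, 111000*, 111010*
[col 1] 0-1001, 01011-, 1-1010, 1110-0
Prime implicants: 0-1001, 000011, 01011-, 1-1010, 1110-0
PI chart (minterm → PIs covering it):
  3 | 000011  (sole → essential)
  9 | 0-1001  (sole → essential)
  22 | 01011-  (sole → essential)
  23 | 01011-  (sole → essential)
  25 | 0-1001  (sole → essential)
  42 | 1-1010  (sole → essential)
  56 | 1110-0  (sole → essential)
  58 | 1-1010,1110-0
Essential prime implicants: 0-1001, 000011, 01011-, 1-1010, 1110-0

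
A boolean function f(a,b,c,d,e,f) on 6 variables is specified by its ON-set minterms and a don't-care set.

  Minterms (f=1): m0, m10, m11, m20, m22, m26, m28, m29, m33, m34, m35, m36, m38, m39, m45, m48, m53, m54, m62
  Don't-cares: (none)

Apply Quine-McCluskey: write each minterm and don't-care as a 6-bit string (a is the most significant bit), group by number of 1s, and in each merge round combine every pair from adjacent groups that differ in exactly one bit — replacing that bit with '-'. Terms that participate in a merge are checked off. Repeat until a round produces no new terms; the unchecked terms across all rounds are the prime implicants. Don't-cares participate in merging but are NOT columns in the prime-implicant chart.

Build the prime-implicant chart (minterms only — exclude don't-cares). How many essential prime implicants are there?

[col 0] 000000, 001010*, 001011*, 010100*, 010110*, 011010*, 011100*, 011101*, 100001*, 100010*, 100011*, 100100*, 100110*, 100111*, 101101, 110000, 110101, 110110*, 111110*
[col 1] -10110, 0-1010, 00101-, 01-100, 0101-0, 01110-, 1-0110, 100-10*, 100-11*, 1000-1, 10001-*, 1001-0, 10011-*, 11-110
[col 2] 100-1-
Prime implicants: -10110, 0-1010, 000000, 00101-, 01-100, 0101-0, 01110-, 1-0110, 100-1-, 1000-1, 1001-0, 101101, 11-110, 110000, 110101
PI chart (minterm → PIs covering it):
  0 | 000000  (sole → essential)
  10 | 0-1010,00101-
  11 | 00101-  (sole → essential)
  20 | 01-100,0101-0
  22 | -10110,0101-0
  26 | 0-1010  (sole → essential)
  28 | 01-100,01110-
  29 | 01110-  (sole → essential)
  33 | 1000-1  (sole → essential)
  34 | 100-1-  (sole → essential)
  35 | 100-1-,1000-1
  36 | 1001-0  (sole → essential)
  38 | 1-0110,100-1-,1001-0
  39 | 100-1-  (sole → essential)
  45 | 101101  (sole → essential)
  48 | 110000  (sole → essential)
  53 | 110101  (sole → essential)
  54 | -10110,1-0110,11-110
  62 | 11-110  (sole → essential)
Essential prime implicants: 0-1010, 000000, 00101-, 01110-, 100-1-, 1000-1, 1001-0, 101101, 11-110, 110000, 110101

11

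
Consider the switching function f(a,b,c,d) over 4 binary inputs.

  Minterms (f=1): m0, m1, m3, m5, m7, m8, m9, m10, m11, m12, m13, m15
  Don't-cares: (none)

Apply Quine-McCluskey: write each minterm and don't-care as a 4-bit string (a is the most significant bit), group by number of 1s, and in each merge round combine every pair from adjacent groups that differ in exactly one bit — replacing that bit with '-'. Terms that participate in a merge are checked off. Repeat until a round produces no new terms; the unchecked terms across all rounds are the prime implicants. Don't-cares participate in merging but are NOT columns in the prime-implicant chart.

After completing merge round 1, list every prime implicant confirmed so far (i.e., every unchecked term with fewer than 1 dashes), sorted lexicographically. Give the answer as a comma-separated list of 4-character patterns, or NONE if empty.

Round 0: 0000✓ 0001✓ 0011✓ 0101✓ 0111✓ 1000✓ 1001✓ 1010✓ 1011✓ 1100✓ 1101✓ 1111✓
Round 1: -000✓ -001✓ -011✓ -101✓ -111✓ 0-01✓ 0-11✓ 00-1✓ 000-✓ 01-1✓ 1-00✓ 1-01✓ 1-11✓ 10-0✓ 10-1✓ 100-✓ 101-✓ 11-1✓ 110-✓
Round 2: --01✓ --11✓ -0-1✓ -00- -1-1✓ 0--1✓ 1--1✓ 1-0- 10--
Round 3: ---1
PIs = {---1, -00-, 1-0-, 10--}

NONE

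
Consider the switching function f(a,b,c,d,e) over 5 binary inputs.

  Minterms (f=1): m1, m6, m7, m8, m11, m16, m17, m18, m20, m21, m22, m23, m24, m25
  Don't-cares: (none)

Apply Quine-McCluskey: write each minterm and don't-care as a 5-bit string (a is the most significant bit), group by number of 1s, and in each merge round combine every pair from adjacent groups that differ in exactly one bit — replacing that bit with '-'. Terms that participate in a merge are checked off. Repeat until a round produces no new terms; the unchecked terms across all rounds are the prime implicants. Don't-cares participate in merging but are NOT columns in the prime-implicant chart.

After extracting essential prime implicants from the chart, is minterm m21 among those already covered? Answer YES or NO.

Round 0: 00001✓ 00110✓ 00111✓ 01000✓ 01011 10000✓ 10001✓ 10010✓ 10100✓ 10101✓ 10110✓ 10111✓ 11000✓ 11001✓
Round 1: -0001 -0110✓ -0111✓ -1000 0011-✓ 1-000✓ 1-001✓ 10-00✓ 10-01✓ 10-10✓ 100-0✓ 1000-✓ 101-0✓ 101-1✓ 1010-✓ 1011-✓ 1100-✓
Round 2: -011- 1-00- 10--0 10-0- 101--
PIs = {-0001, -011-, -1000, 01011, 1-00-, 10--0, 10-0-, 101--}
Coverage chart:
  m1: -0001 ←essential
  m6: -011- ←essential
  m7: -011- ←essential
  m8: -1000 ←essential
  m11: 01011 ←essential
  m16: 1-00-,10--0,10-0-
  m17: -0001,1-00-,10-0-
  m18: 10--0 ←essential
  m20: 10--0,10-0-,101--
  m21: 10-0-,101--
  m22: -011-,10--0,101--
  m23: -011-,101--
  m24: -1000,1-00-
  m25: 1-00- ←essential
Essential: -0001, -011-, -1000, 01011, 1-00-, 10--0

NO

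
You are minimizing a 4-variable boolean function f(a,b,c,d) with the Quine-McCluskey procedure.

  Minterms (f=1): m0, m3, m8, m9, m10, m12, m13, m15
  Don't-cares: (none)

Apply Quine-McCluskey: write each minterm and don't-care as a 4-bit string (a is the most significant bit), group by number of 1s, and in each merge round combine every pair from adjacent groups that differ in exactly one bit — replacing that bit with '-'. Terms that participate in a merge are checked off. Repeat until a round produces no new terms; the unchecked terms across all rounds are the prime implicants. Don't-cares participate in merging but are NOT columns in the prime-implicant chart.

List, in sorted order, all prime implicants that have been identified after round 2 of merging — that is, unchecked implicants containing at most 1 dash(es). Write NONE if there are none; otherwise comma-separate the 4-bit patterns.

-000, 0011, 10-0, 11-1

[col 0] 0000*, 0011, 1000*, 1001*, 1010*, 1100*, 1101*, 1111*
[col 1] -000, 1-00*, 1-01*, 10-0, 100-*, 11-1, 110-*
[col 2] 1-0-
Prime implicants: -000, 0011, 1-0-, 10-0, 11-1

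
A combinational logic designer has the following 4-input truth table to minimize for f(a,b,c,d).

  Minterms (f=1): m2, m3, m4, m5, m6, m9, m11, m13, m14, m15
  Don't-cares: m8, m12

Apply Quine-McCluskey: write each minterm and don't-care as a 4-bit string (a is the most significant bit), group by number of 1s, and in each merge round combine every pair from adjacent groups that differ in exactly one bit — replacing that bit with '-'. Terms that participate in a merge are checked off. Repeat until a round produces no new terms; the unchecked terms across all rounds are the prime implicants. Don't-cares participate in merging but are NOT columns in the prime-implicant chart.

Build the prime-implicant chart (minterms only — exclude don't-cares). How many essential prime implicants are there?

size-2^0 implicants → 0010(✓)  0011(✓)  0100(✓)  0101(✓)  0110(✓)  1000(✓)  1001(✓)  1011(✓)  1100(✓)  1101(✓)  1110(✓)  1111(✓)
size-2^1 implicants → -011  -100(✓)  -101(✓)  -110(✓)  0-10  001-  01-0(✓)  010-(✓)  1-00(✓)  1-01(✓)  1-11(✓)  10-1(✓)  100-(✓)  11-0(✓)  11-1(✓)  110-(✓)  111-(✓)
size-2^2 implicants → -1-0  -10-  1--1  1-0-  11--
Unchecked terms (primes): -011, -1-0, -10-, 0-10, 001-, 1--1, 1-0-, 11--
Minterm coverage:
  m2 ⊆ 0-10,001-
  m3 ⊆ -011,001-
  m4 ⊆ -1-0,-10-
  m5 ⊆ -10- [E]
  m6 ⊆ -1-0,0-10
  m9 ⊆ 1--1,1-0-
  m11 ⊆ -011,1--1
  m13 ⊆ -10-,1--1,1-0-,11--
  m14 ⊆ -1-0,11--
  m15 ⊆ 1--1,11--
E = {-10-}

1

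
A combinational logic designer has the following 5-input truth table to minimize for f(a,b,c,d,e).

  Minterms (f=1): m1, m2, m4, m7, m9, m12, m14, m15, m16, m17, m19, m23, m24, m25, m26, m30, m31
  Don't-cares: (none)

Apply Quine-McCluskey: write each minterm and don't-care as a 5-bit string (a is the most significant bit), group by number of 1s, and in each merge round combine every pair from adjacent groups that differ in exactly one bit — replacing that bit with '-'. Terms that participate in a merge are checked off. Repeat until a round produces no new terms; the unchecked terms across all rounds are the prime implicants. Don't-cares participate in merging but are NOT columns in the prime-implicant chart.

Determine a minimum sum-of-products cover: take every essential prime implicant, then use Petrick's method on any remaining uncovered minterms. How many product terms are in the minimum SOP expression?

[col 0] 00001*, 00010, 00100*, 00111*, 01001*, 01100*, 01110*, 01111*, 10000*, 10001*, 10011*, 10111*, 11000*, 11001*, 11010*, 11110*, 11111*
[col 1] -0001*, -0111*, -1001*, -1110*, -1111*, 0-001*, 0-100, 0-111*, 011-0, 0111-*, 1-000*, 1-001*, 1-111*, 10-11, 100-1, 1000-*, 11-10, 110-0, 1100-*, 1111-*
[col 2] --001, --111, -111-, 1-00-
Prime implicants: --001, --111, -111-, 0-100, 00010, 011-0, 1-00-, 10-11, 100-1, 11-10, 110-0
PI chart (minterm → PIs covering it):
  1 | --001  (sole → essential)
  2 | 00010  (sole → essential)
  4 | 0-100  (sole → essential)
  7 | --111  (sole → essential)
  9 | --001  (sole → essential)
  12 | 0-100,011-0
  14 | -111-,011-0
  15 | --111,-111-
  16 | 1-00-  (sole → essential)
  17 | --001,1-00-,100-1
  19 | 10-11,100-1
  23 | --111,10-11
  24 | 1-00-,110-0
  25 | --001,1-00-
  26 | 11-10,110-0
  30 | -111-,11-10
  31 | --111,-111-
Essential prime implicants: --001, --111, 0-100, 00010, 1-00-
Petrick residual → -111-, 10-11, 11-10
Minimum SOP uses 8 PIs: c'd'e + cde + bcd + a'cd'e' + a'b'c'de' + ac'd' + ab'de + abde'

8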